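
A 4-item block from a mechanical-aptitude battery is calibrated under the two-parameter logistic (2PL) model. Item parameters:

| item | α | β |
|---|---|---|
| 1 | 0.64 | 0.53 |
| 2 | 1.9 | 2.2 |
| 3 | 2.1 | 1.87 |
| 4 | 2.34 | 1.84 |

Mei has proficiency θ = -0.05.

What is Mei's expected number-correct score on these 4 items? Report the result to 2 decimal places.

0.45

P(θ) = 1 / (1 + exp(−α(θ − β)))
P_1 = 1/(1+e^{0.3712}) = 0.4083
P_2 = 1/(1+e^{4.2750}) = 0.0137
P_3 = 1/(1+e^{4.0320}) = 0.0174
P_4 = 1/(1+e^{4.4226}) = 0.0119
E[score] = 0.4083 + 0.0137 + 0.0174 + 0.0119 = 0.4513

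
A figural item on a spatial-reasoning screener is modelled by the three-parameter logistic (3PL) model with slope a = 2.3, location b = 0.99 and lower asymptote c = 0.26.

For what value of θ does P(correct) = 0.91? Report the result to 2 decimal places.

1.85

P(θ) = c + (1 − c) · 1 / (1 + exp(−a(θ − b)))
Remove guessing floor: (0.91 − 0.26)/(1 − 0.26) = 0.8784
logit = ln(0.8784/0.1216) = 1.9772
θ = b + logit/(a) = 0.99 + 1.9772/2.3000 = 1.8496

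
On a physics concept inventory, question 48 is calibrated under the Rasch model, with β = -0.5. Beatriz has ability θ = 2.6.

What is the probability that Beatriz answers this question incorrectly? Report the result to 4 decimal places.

P(θ) = 1 / (1 + exp(−(θ − β)))
Exponent: (2.6 − (-0.5)) = 3.1000
1/(1 + e^{-3.1000}) = 0.9569
P = 0.9569
P(incorrect) = 1 − 0.9569 = 0.0431

0.0431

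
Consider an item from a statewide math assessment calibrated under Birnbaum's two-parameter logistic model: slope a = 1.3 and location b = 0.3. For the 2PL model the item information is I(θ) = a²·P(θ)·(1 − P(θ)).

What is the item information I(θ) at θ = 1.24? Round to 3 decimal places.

0.297

P = 1/(1+e^{-1.2220}) = 0.7724
P(1−P) = 0.7724 × 0.2276 = 0.1758
I = a² × P(1−P) = 1.3² × 0.1758 = 0.29708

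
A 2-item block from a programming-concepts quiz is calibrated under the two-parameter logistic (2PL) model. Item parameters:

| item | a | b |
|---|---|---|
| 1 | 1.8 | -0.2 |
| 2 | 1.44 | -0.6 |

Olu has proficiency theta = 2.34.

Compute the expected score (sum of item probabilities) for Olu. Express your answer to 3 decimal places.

P(theta) = 1 / (1 + exp(−a(theta − b)))
P_1 = 1/(1+e^{-4.5720}) = 0.9898
P_2 = 1/(1+e^{-4.2336}) = 0.9857
E[score] = 0.9898 + 0.9857 = 1.9755

1.975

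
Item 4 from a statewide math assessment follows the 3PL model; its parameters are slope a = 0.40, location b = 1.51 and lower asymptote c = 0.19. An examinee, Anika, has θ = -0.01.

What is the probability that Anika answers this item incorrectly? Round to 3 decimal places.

P(θ) = c + (1 − c) · 1 / (1 + exp(−a(θ − b)))
Exponent: 0.40 × (-0.01 − 1.51) = -0.6080
1/(1 + e^{0.6080}) = 0.3525
P = 0.19 + 0.81 × 0.3525 = 0.4755
P(incorrect) = 1 − 0.4755 = 0.5245

0.524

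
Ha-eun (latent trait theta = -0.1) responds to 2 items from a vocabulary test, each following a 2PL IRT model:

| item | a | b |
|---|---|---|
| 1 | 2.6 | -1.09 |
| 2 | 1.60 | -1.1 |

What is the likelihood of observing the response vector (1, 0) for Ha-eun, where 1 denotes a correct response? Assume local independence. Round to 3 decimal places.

0.156

P(theta) = 1 / (1 + exp(−a(theta − b)))
P_1 = 1/(1+e^{-2.5740}) = 0.9292
P_2 = 1/(1+e^{-1.6000}) = 0.8320
L = P_1 × (1−P_2) = 0.9292 × 0.1680 = 0.15608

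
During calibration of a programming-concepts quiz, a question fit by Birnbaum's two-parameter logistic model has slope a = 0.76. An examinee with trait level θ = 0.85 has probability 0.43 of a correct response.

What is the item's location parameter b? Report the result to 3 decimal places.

P(θ) = 1 / (1 + exp(−a(θ − b)))
logit(0.43) = ln(0.43/0.57) = -0.2819
b = θ − logit/(a) = 0.85 − (-0.2819)/0.7600 = 1.2209

1.221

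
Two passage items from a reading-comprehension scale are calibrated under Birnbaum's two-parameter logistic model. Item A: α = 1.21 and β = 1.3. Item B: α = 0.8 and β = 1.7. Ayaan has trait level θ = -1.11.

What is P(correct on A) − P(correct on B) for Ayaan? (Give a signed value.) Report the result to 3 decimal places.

P(θ) = 1 / (1 + exp(−α(θ − β)))
P_A = 0.0514
P_B = 0.0955
P_A − P_B = -0.0442

-0.044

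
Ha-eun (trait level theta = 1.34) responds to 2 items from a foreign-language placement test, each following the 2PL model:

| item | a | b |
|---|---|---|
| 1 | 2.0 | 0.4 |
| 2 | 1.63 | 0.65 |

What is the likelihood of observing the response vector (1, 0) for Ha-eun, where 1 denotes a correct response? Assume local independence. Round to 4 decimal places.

P(theta) = 1 / (1 + exp(−a(theta − b)))
P_1 = 1/(1+e^{-1.8800}) = 0.8676
P_2 = 1/(1+e^{-1.1247}) = 0.7549
L = P_1 × (1−P_2) = 0.8676 × 0.2451 = 0.21269

0.2127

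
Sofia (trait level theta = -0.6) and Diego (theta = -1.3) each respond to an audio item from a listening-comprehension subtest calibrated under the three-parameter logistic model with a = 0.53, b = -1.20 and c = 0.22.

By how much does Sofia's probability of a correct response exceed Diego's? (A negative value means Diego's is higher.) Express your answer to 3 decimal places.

0.072

P(theta) = c + (1 − c) · 1 / (1 + exp(−a(theta − b)))
P(Sofia) = 0.6715  [exponent 0.3180]
P(Diego) = 0.5997  [exponent -0.0530]
Difference = 0.6715 − 0.5997 = 0.0718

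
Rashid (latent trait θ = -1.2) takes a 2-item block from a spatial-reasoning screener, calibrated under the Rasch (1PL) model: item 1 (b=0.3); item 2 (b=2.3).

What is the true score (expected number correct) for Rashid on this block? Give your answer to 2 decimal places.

P(θ) = 1 / (1 + exp(−(θ − b)))
P_1 = 1/(1+e^{1.5000}) = 0.1824
P_2 = 1/(1+e^{3.5000}) = 0.0293
E[score] = 0.1824 + 0.0293 = 0.2117

0.21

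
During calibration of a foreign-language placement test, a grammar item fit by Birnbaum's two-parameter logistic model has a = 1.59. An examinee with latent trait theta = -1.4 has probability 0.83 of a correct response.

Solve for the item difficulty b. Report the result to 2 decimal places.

-2.40

P(theta) = 1 / (1 + exp(−a(theta − b)))
logit(0.83) = ln(0.83/0.17) = 1.5856
b = theta − logit/(a) = -1.4 − 1.5856/1.5900 = -2.3972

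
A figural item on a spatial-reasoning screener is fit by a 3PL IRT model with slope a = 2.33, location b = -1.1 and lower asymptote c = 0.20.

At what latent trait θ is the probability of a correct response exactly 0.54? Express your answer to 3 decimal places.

-1.230

P(θ) = c + (1 − c) · 1 / (1 + exp(−a(θ − b)))
Remove guessing floor: (0.54 − 0.20)/(1 − 0.20) = 0.4250
logit = ln(0.4250/0.5750) = -0.3023
θ = b + logit/(a) = -1.1 + (-0.3023)/2.3300 = -1.2297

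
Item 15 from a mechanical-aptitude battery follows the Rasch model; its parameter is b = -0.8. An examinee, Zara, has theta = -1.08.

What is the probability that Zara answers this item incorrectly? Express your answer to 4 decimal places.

P(theta) = 1 / (1 + exp(−(theta − b)))
Exponent: (-1.08 − (-0.8)) = -0.2800
1/(1 + e^{0.2800}) = 0.4305
P = 0.4305
P(incorrect) = 1 − 0.4305 = 0.5695

0.5695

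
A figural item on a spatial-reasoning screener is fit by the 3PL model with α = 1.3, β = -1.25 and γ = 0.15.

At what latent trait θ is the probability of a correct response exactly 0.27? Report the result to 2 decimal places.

P(θ) = γ + (1 − γ) · 1 / (1 + exp(−α(θ − β)))
Remove guessing floor: (0.27 − 0.15)/(1 − 0.15) = 0.1412
logit = ln(0.1412/0.8588) = -1.8056
θ = β + logit/(α) = -1.25 + (-1.8056)/1.3000 = -2.6389

-2.64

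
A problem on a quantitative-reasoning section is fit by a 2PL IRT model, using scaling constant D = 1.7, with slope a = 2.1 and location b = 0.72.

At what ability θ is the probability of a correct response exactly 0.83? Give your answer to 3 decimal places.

P(θ) = 1 / (1 + exp(−D·a(θ − b)))
logit = ln(0.8300/0.1700) = 1.5856
θ = b + logit/(1.7·a) = 0.72 + 1.5856/3.5700 = 1.1642

1.164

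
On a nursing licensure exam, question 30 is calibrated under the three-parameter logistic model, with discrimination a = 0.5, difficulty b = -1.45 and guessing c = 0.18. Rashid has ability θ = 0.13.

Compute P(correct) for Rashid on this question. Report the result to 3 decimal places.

0.744

P(θ) = c + (1 − c) · 1 / (1 + exp(−a(θ − b)))
Exponent: 0.5 × (0.13 − (-1.45)) = 0.7900
1/(1 + e^{-0.7900}) = 0.6878
P = 0.18 + 0.82 × 0.6878 = 0.7440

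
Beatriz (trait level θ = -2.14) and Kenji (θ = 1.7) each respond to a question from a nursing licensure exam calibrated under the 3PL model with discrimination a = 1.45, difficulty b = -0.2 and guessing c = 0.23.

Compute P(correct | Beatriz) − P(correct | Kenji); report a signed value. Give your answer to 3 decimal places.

-0.680

P(θ) = c + (1 − c) · 1 / (1 + exp(−a(θ − b)))
P(Beatriz) = 0.2736  [exponent -2.8130]
P(Kenji) = 0.9540  [exponent 2.7550]
Difference = 0.2736 − 0.9540 = -0.6803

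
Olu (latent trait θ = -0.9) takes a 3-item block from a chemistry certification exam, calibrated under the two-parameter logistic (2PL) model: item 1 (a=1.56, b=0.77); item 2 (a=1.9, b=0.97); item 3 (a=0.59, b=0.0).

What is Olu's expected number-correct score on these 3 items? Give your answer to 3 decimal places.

P(θ) = 1 / (1 + exp(−a(θ − b)))
P_1 = 1/(1+e^{2.6052}) = 0.0688
P_2 = 1/(1+e^{3.5530}) = 0.0278
P_3 = 1/(1+e^{0.5310}) = 0.3703
E[score] = 0.0688 + 0.0278 + 0.3703 = 0.4669

0.467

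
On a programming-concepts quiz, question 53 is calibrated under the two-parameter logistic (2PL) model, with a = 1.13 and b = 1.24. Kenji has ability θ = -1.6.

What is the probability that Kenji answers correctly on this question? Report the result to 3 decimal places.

0.039

P(θ) = 1 / (1 + exp(−a(θ − b)))
Exponent: 1.13 × (-1.6 − 1.24) = -3.2092
1/(1 + e^{3.2092}) = 0.0388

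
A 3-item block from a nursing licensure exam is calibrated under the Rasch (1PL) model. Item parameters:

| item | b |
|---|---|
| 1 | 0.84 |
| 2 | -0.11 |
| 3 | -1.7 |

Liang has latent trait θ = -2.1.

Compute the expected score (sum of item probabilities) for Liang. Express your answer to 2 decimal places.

P(θ) = 1 / (1 + exp(−(θ − b)))
P_1 = 1/(1+e^{2.9400}) = 0.0502
P_2 = 1/(1+e^{1.9900}) = 0.1203
P_3 = 1/(1+e^{0.4000}) = 0.4013
E[score] = 0.0502 + 0.1203 + 0.4013 = 0.5718

0.57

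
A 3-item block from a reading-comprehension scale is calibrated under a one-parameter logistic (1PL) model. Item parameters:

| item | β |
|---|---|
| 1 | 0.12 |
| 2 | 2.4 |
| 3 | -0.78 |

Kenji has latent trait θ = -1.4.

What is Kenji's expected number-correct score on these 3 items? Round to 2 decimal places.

0.55

P(θ) = 1 / (1 + exp(−(θ − β)))
P_1 = 1/(1+e^{1.5200}) = 0.1795
P_2 = 1/(1+e^{3.8000}) = 0.0219
P_3 = 1/(1+e^{0.6200}) = 0.3498
E[score] = 0.1795 + 0.0219 + 0.3498 = 0.5511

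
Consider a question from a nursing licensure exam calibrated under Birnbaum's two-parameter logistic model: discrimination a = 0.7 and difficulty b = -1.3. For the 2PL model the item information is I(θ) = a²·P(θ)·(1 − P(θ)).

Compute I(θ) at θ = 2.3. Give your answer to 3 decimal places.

0.034

P = 1/(1+e^{-2.5200}) = 0.9255
P(1−P) = 0.9255 × 0.0745 = 0.0689
I = a² × P(1−P) = 0.7² × 0.0689 = 0.03377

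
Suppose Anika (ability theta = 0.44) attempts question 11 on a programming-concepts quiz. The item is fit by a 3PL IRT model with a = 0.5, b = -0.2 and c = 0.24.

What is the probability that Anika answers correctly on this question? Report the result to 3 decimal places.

0.680

P(theta) = c + (1 − c) · 1 / (1 + exp(−a(theta − b)))
Exponent: 0.5 × (0.44 − (-0.2)) = 0.3200
1/(1 + e^{-0.3200}) = 0.5793
P = 0.24 + 0.76 × 0.5793 = 0.6803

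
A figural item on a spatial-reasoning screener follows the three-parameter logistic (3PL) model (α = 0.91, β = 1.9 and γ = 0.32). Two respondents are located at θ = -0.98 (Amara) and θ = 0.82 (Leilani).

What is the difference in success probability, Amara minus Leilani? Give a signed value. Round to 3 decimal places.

P(θ) = γ + (1 − γ) · 1 / (1 + exp(−α(θ − β)))
P(Amara) = 0.3661  [exponent -2.6208]
P(Leilani) = 0.5052  [exponent -0.9828]
Difference = 0.3661 − 0.5052 = -0.1391

-0.139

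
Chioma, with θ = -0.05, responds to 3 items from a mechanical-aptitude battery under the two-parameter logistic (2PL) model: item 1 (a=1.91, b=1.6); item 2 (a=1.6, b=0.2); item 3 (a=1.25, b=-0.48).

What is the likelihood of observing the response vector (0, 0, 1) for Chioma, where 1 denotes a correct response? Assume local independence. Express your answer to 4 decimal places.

P(θ) = 1 / (1 + exp(−a(θ − b)))
P_1 = 1/(1+e^{3.1515}) = 0.0410
P_2 = 1/(1+e^{0.4000}) = 0.4013
P_3 = 1/(1+e^{-0.5375}) = 0.6312
L = (1−P_1) × (1−P_2) × P_3 = 0.9590 × 0.5987 × 0.6312 = 0.36240

0.3624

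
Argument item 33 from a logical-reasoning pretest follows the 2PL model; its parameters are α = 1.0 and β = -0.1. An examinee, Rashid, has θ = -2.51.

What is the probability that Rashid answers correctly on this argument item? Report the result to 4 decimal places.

0.0824

P(θ) = 1 / (1 + exp(−α(θ − β)))
Exponent: 1.0 × (-2.51 − (-0.1)) = -2.4100
1/(1 + e^{2.4100}) = 0.0824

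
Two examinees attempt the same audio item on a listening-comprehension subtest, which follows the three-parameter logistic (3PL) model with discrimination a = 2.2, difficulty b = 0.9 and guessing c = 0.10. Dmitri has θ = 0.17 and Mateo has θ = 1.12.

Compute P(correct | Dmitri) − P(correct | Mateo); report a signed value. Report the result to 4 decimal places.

P(θ) = c + (1 − c) · 1 / (1 + exp(−a(θ − b)))
P(Dmitri) = 0.2504  [exponent -1.6060]
P(Mateo) = 0.6568  [exponent 0.4840]
Difference = 0.2504 − 0.6568 = -0.4064

-0.4064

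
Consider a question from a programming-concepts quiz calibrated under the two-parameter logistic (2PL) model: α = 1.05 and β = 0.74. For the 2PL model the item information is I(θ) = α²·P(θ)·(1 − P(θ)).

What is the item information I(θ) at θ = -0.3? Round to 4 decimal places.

0.2074

P = 1/(1+e^{1.0920}) = 0.2512
P(1−P) = 0.2512 × 0.7488 = 0.1881
I = α² × P(1−P) = 1.05² × 0.1881 = 0.20740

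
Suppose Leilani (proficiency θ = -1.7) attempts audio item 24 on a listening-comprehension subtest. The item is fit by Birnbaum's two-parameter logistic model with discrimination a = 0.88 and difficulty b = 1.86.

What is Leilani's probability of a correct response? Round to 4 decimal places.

0.0418

P(θ) = 1 / (1 + exp(−a(θ − b)))
Exponent: 0.88 × (-1.7 − 1.86) = -3.1328
1/(1 + e^{3.1328}) = 0.0418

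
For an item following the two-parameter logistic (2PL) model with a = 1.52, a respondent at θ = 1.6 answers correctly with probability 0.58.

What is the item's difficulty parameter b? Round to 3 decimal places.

P(θ) = 1 / (1 + exp(−a(θ − b)))
logit(0.58) = ln(0.58/0.42) = 0.3228
b = θ − logit/(a) = 1.6 − 0.3228/1.5200 = 1.3876

1.388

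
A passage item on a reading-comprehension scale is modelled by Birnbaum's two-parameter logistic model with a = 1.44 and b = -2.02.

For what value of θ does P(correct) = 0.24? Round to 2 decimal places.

-2.82

P(θ) = 1 / (1 + exp(−a(θ − b)))
logit = ln(0.2400/0.7600) = -1.1527
θ = b + logit/(a) = -2.02 + (-1.1527)/1.4400 = -2.8205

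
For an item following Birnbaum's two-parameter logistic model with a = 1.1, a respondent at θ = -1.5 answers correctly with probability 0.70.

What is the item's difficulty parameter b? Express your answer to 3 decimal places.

-2.270

P(θ) = 1 / (1 + exp(−a(θ − b)))
logit(0.70) = ln(0.70/0.30) = 0.8473
b = θ − logit/(a) = -1.5 − 0.8473/1.1000 = -2.2703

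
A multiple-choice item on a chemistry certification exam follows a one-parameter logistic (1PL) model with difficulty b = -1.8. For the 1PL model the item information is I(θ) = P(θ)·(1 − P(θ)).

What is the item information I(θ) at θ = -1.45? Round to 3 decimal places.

0.242

P = 1/(1+e^{-0.3500}) = 0.5866
P(1−P) = 0.5866 × 0.4134 = 0.2425
I = P(1−P) = 0.24250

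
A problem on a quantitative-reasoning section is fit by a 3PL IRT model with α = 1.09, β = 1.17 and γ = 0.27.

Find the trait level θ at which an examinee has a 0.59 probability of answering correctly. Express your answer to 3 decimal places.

0.943

P(θ) = γ + (1 − γ) · 1 / (1 + exp(−α(θ − β)))
Remove guessing floor: (0.59 − 0.27)/(1 − 0.27) = 0.4384
logit = ln(0.4384/0.5616) = -0.2478
θ = β + logit/(α) = 1.17 + (-0.2478)/1.0900 = 0.9426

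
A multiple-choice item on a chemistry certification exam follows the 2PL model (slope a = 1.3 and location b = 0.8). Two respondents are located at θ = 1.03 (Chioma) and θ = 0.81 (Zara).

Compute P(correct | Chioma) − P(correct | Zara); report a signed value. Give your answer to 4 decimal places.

P(θ) = 1 / (1 + exp(−a(θ − b)))
P(Chioma) = 0.5742  [exponent 0.2990]
P(Zara) = 0.5032  [exponent 0.0130]
Difference = 0.5742 − 0.5032 = 0.0709

0.0709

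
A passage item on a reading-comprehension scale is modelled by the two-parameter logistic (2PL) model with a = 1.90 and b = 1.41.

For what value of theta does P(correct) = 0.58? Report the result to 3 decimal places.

P(theta) = 1 / (1 + exp(−a(theta − b)))
logit = ln(0.5800/0.4200) = 0.3228
theta = b + logit/(a) = 1.41 + 0.3228/1.9000 = 1.5799

1.580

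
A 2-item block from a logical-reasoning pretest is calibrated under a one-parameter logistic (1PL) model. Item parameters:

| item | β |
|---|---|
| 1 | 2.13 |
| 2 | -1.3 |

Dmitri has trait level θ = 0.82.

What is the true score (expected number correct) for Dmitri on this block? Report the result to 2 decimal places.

P(θ) = 1 / (1 + exp(−(θ − β)))
P_1 = 1/(1+e^{1.3100}) = 0.2125
P_2 = 1/(1+e^{-2.1200}) = 0.8928
E[score] = 0.2125 + 0.8928 = 1.1053

1.11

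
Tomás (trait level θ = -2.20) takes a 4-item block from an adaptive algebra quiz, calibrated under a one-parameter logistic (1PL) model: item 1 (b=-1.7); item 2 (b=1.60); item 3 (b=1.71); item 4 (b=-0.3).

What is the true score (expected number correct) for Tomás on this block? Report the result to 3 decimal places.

P(θ) = 1 / (1 + exp(−(θ − b)))
P_1 = 1/(1+e^{0.5000}) = 0.3775
P_2 = 1/(1+e^{3.8000}) = 0.0219
P_3 = 1/(1+e^{3.9100}) = 0.0196
P_4 = 1/(1+e^{1.9000}) = 0.1301
E[score] = 0.3775 + 0.0219 + 0.0196 + 0.1301 = 0.5492

0.549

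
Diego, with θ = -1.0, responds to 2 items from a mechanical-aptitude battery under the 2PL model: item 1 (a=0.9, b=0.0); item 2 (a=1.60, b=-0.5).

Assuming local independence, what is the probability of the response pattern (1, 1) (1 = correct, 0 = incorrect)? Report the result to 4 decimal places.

P(θ) = 1 / (1 + exp(−a(θ − b)))
P_1 = 1/(1+e^{0.9000}) = 0.2891
P_2 = 1/(1+e^{0.8000}) = 0.3100
L = P_1 × P_2 = 0.2891 × 0.3100 = 0.08961

0.0896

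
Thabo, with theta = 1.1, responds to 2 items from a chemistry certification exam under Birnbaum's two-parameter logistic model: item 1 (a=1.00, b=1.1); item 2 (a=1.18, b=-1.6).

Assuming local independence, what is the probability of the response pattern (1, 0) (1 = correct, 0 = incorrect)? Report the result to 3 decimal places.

0.020

P(theta) = 1 / (1 + exp(−a(theta − b)))
P_1 = 1/(1+e^{0.0000}) = 0.5000
P_2 = 1/(1+e^{-3.1860}) = 0.9603
L = P_1 × (1−P_2) = 0.5000 × 0.0397 = 0.01985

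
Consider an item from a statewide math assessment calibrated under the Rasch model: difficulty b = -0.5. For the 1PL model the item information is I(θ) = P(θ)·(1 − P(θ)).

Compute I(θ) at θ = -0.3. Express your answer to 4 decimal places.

0.2475

P = 1/(1+e^{-0.2000}) = 0.5498
P(1−P) = 0.5498 × 0.4502 = 0.2475
I = P(1−P) = 0.24752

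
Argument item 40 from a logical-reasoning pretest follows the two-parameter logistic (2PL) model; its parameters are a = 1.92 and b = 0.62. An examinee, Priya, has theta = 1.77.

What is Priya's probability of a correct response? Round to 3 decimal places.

0.901

P(theta) = 1 / (1 + exp(−a(theta − b)))
Exponent: 1.92 × (1.77 − 0.62) = 2.2080
1/(1 + e^{-2.2080}) = 0.9010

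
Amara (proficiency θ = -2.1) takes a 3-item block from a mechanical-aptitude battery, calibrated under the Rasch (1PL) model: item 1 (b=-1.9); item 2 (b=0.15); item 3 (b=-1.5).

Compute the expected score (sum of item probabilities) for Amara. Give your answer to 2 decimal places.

P(θ) = 1 / (1 + exp(−(θ − b)))
P_1 = 1/(1+e^{0.2000}) = 0.4502
P_2 = 1/(1+e^{2.2500}) = 0.0953
P_3 = 1/(1+e^{0.6000}) = 0.3543
E[score] = 0.4502 + 0.0953 + 0.3543 = 0.8999

0.90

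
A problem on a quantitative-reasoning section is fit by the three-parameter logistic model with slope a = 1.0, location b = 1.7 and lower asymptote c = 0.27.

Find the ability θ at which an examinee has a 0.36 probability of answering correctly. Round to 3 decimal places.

P(θ) = c + (1 − c) · 1 / (1 + exp(−a(θ − b)))
Remove guessing floor: (0.36 − 0.27)/(1 − 0.27) = 0.1233
logit = ln(0.1233/0.8767) = -1.9617
θ = b + logit/(a) = 1.7 + (-1.9617)/1.0000 = -0.2617

-0.262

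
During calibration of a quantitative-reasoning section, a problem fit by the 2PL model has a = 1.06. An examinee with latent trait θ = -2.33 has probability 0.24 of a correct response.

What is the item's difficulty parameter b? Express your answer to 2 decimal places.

P(θ) = 1 / (1 + exp(−a(θ − b)))
logit(0.24) = ln(0.24/0.76) = -1.1527
b = θ − logit/(a) = -2.33 − (-1.1527)/1.0600 = -1.2426

-1.24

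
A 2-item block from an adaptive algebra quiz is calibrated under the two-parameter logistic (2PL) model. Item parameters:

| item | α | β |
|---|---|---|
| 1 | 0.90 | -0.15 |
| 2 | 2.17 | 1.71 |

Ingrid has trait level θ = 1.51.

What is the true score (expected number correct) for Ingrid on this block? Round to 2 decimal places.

1.21

P(θ) = 1 / (1 + exp(−α(θ − β)))
P_1 = 1/(1+e^{-1.4940}) = 0.8167
P_2 = 1/(1+e^{0.4340}) = 0.3932
E[score] = 0.8167 + 0.3932 = 1.2098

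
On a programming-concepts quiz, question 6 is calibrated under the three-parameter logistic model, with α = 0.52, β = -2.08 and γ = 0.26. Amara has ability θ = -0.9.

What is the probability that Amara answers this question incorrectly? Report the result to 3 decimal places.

0.260

P(θ) = γ + (1 − γ) · 1 / (1 + exp(−α(θ − β)))
Exponent: 0.52 × (-0.9 − (-2.08)) = 0.6136
1/(1 + e^{-0.6136}) = 0.6488
P = 0.26 + 0.74 × 0.6488 = 0.7401
P(incorrect) = 1 − 0.7401 = 0.2599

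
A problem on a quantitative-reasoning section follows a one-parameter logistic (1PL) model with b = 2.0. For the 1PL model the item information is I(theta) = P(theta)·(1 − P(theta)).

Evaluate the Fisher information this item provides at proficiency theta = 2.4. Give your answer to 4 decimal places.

0.2403

P = 1/(1+e^{-0.4000}) = 0.5987
P(1−P) = 0.5987 × 0.4013 = 0.2403
I = P(1−P) = 0.24026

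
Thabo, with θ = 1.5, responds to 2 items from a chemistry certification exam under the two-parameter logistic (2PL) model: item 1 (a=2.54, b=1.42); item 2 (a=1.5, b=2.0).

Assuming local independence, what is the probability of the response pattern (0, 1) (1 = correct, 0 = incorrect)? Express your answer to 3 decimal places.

0.144

P(θ) = 1 / (1 + exp(−a(θ − b)))
P_1 = 1/(1+e^{-0.2032}) = 0.5506
P_2 = 1/(1+e^{0.7500}) = 0.3208
L = (1−P_1) × P_2 = 0.4494 × 0.3208 = 0.14417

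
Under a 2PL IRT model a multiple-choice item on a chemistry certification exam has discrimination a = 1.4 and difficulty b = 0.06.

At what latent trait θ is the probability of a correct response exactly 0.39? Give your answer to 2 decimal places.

P(θ) = 1 / (1 + exp(−a(θ − b)))
logit = ln(0.3900/0.6100) = -0.4473
θ = b + logit/(a) = 0.06 + (-0.4473)/1.4000 = -0.2595

-0.26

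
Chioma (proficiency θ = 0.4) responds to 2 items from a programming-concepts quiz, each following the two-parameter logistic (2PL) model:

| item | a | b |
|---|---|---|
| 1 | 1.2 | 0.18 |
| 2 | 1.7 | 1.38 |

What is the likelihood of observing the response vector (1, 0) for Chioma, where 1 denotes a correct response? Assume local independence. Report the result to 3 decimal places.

P(θ) = 1 / (1 + exp(−a(θ − b)))
P_1 = 1/(1+e^{-0.2640}) = 0.5656
P_2 = 1/(1+e^{1.6660}) = 0.1590
L = P_1 × (1−P_2) = 0.5656 × 0.8410 = 0.47571

0.476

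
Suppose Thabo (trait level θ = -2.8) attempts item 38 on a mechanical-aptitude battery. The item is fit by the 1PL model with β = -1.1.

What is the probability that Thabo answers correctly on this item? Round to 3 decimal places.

P(θ) = 1 / (1 + exp(−(θ − β)))
Exponent: (-2.8 − (-1.1)) = -1.7000
1/(1 + e^{1.7000}) = 0.1545
P = 0.1545

0.154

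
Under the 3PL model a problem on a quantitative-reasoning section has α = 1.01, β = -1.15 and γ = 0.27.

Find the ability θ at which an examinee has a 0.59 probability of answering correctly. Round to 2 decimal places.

P(θ) = γ + (1 − γ) · 1 / (1 + exp(−α(θ − β)))
Remove guessing floor: (0.59 − 0.27)/(1 − 0.27) = 0.4384
logit = ln(0.4384/0.5616) = -0.2478
θ = β + logit/(α) = -1.15 + (-0.2478)/1.0100 = -1.3954

-1.40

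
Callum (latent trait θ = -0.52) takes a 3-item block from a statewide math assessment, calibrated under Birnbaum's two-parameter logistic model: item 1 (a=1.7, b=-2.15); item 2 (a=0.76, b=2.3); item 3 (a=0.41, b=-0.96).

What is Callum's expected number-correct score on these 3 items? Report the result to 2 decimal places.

P(θ) = 1 / (1 + exp(−a(θ − b)))
P_1 = 1/(1+e^{-2.7710}) = 0.9411
P_2 = 1/(1+e^{2.1432}) = 0.1050
P_3 = 1/(1+e^{-0.1804}) = 0.5450
E[score] = 0.9411 + 0.1050 + 0.5450 = 1.5910

1.59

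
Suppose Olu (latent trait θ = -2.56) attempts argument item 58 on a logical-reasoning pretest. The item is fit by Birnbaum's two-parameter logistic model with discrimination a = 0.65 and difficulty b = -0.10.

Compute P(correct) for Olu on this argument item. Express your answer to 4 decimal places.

0.1681

P(θ) = 1 / (1 + exp(−a(θ − b)))
Exponent: 0.65 × (-2.56 − (-0.10)) = -1.5990
1/(1 + e^{1.5990}) = 0.1681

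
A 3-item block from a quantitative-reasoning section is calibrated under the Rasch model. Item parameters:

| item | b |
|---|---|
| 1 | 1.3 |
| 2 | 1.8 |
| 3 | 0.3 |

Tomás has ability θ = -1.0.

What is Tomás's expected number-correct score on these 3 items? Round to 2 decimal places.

0.36

P(θ) = 1 / (1 + exp(−(θ − b)))
P_1 = 1/(1+e^{2.3000}) = 0.0911
P_2 = 1/(1+e^{2.8000}) = 0.0573
P_3 = 1/(1+e^{1.3000}) = 0.2142
E[score] = 0.0911 + 0.0573 + 0.2142 = 0.3626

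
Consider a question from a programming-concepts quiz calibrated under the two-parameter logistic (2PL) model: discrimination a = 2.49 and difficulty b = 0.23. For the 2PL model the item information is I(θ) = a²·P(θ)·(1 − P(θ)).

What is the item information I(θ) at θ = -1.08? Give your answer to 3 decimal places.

0.220

P = 1/(1+e^{3.2619}) = 0.0369
P(1−P) = 0.0369 × 0.9631 = 0.0355
I = a² × P(1−P) = 2.49² × 0.0355 = 0.22035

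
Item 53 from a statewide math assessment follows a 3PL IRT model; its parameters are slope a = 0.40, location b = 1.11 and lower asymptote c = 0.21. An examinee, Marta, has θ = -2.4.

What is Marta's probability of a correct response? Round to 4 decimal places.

P(θ) = c + (1 − c) · 1 / (1 + exp(−a(θ − b)))
Exponent: 0.40 × (-2.4 − 1.11) = -1.4040
1/(1 + e^{1.4040}) = 0.1972
P = 0.21 + 0.79 × 0.1972 = 0.3658

0.3658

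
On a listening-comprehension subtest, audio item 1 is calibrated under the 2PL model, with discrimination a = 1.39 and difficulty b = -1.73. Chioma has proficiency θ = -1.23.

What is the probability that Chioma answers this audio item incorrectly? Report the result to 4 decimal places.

0.3329

P(θ) = 1 / (1 + exp(−a(θ − b)))
Exponent: 1.39 × (-1.23 − (-1.73)) = 0.6950
1/(1 + e^{-0.6950}) = 0.6671
P(incorrect) = 1 − 0.6671 = 0.3329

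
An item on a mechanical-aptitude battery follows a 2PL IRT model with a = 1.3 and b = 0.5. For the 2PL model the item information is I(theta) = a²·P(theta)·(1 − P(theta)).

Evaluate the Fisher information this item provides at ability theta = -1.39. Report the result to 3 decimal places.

P = 1/(1+e^{2.4570}) = 0.0789
P(1−P) = 0.0789 × 0.9211 = 0.0727
I = a² × P(1−P) = 1.3² × 0.0727 = 0.12286

0.123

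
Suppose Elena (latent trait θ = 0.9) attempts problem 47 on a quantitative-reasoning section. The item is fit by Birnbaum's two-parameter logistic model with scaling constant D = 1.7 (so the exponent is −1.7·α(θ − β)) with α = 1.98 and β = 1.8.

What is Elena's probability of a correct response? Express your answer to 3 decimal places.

P(θ) = 1 / (1 + exp(−D·α(θ − β)))
Exponent: 1.7 × 1.98 × (0.9 − 1.8) = -3.0294
1/(1 + e^{3.0294}) = 0.0461
P = 0.0461

0.046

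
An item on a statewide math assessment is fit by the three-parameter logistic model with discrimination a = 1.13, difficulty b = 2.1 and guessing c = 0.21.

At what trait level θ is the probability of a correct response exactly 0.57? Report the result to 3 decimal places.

P(θ) = c + (1 − c) · 1 / (1 + exp(−a(θ − b)))
Remove guessing floor: (0.57 − 0.21)/(1 − 0.21) = 0.4557
logit = ln(0.4557/0.5443) = -0.1777
θ = b + logit/(a) = 2.1 + (-0.1777)/1.1300 = 1.9428

1.943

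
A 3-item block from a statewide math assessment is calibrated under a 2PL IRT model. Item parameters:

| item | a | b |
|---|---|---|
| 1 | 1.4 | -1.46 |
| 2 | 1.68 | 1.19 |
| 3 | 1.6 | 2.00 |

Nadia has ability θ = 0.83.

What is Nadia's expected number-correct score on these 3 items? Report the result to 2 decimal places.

P(θ) = 1 / (1 + exp(−a(θ − b)))
P_1 = 1/(1+e^{-3.2060}) = 0.9611
P_2 = 1/(1+e^{0.6048}) = 0.3532
P_3 = 1/(1+e^{1.8720}) = 0.1333
E[score] = 0.9611 + 0.3532 + 0.1333 = 1.4476

1.45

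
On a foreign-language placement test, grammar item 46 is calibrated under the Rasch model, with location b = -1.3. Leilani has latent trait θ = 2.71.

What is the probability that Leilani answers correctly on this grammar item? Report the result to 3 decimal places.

0.982

P(θ) = 1 / (1 + exp(−(θ − b)))
Exponent: (2.71 − (-1.3)) = 4.0100
1/(1 + e^{-4.0100}) = 0.9822
P = 0.9822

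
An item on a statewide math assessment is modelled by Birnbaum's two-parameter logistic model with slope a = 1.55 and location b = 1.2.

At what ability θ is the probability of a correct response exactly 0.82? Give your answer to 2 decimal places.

P(θ) = 1 / (1 + exp(−a(θ − b)))
logit = ln(0.8200/0.1800) = 1.5163
θ = b + logit/(a) = 1.2 + 1.5163/1.5500 = 2.1783

2.18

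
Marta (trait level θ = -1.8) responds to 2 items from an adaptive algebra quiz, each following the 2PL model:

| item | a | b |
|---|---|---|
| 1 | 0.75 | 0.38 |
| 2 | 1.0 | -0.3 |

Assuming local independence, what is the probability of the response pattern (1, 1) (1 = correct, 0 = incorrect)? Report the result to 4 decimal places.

0.0298

P(θ) = 1 / (1 + exp(−a(θ − b)))
P_1 = 1/(1+e^{1.6350}) = 0.1631
P_2 = 1/(1+e^{1.5000}) = 0.1824
L = P_1 × P_2 = 0.1631 × 0.1824 = 0.02976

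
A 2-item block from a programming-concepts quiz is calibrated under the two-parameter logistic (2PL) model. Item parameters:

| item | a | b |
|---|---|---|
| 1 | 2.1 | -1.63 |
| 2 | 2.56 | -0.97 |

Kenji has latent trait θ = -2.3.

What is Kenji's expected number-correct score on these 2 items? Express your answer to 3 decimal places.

P(θ) = 1 / (1 + exp(−a(θ − b)))
P_1 = 1/(1+e^{1.4070}) = 0.1967
P_2 = 1/(1+e^{3.4048}) = 0.0321
E[score] = 0.1967 + 0.0321 = 0.2289

0.229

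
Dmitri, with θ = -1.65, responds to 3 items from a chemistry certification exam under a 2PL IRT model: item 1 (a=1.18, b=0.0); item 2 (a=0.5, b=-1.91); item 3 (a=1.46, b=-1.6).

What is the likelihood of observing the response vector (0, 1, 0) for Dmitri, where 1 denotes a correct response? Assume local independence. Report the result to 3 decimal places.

P(θ) = 1 / (1 + exp(−a(θ − b)))
P_1 = 1/(1+e^{1.9470}) = 0.1249
P_2 = 1/(1+e^{-0.1300}) = 0.5325
P_3 = 1/(1+e^{0.0730}) = 0.4818
L = (1−P_1) × P_2 × (1−P_3) = 0.8751 × 0.5325 × 0.5182 = 0.24148

0.241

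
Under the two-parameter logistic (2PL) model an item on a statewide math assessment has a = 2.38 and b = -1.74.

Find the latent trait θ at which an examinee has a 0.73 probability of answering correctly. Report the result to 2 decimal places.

-1.32

P(θ) = 1 / (1 + exp(−a(θ − b)))
logit = ln(0.7300/0.2700) = 0.9946
θ = b + logit/(a) = -1.74 + 0.9946/2.3800 = -1.3221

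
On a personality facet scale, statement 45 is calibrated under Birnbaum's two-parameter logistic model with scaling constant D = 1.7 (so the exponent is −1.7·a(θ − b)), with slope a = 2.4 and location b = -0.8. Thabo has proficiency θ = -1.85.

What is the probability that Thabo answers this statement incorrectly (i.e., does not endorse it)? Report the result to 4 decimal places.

0.9864

P(θ) = 1 / (1 + exp(−D·a(θ − b)))
Exponent: 1.7 × 2.4 × (-1.85 − (-0.8)) = -4.2840
1/(1 + e^{4.2840}) = 0.0136
P = 0.0136
P(incorrect) = 1 − 0.0136 = 0.9864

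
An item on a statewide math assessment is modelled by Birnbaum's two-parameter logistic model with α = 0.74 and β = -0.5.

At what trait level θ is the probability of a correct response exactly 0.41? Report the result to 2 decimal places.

P(θ) = 1 / (1 + exp(−α(θ − β)))
logit = ln(0.4100/0.5900) = -0.3640
θ = β + logit/(α) = -0.5 + (-0.3640)/0.7400 = -0.9918

-0.99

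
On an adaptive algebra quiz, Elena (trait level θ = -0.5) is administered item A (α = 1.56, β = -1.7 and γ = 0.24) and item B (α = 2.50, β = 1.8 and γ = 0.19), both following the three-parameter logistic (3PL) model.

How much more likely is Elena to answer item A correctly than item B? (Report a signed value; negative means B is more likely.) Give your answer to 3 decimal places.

P(θ) = γ + (1 − γ) · 1 / (1 + exp(−α(θ − β)))
P_A = 0.8987
P_B = 0.1926
P_A − P_B = 0.7061

0.706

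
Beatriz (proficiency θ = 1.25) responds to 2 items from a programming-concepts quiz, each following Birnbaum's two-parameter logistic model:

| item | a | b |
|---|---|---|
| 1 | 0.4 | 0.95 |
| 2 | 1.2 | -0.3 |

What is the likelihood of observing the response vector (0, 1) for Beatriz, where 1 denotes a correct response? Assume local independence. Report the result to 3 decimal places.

0.407

P(θ) = 1 / (1 + exp(−a(θ − b)))
P_1 = 1/(1+e^{-0.1200}) = 0.5300
P_2 = 1/(1+e^{-1.8600}) = 0.8653
L = (1−P_1) × P_2 = 0.4700 × 0.8653 = 0.40672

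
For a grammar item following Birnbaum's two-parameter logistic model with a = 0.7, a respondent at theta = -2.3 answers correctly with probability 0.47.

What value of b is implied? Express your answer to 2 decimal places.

P(theta) = 1 / (1 + exp(−a(theta − b)))
logit(0.47) = ln(0.47/0.53) = -0.1201
b = theta − logit/(a) = -2.3 − (-0.1201)/0.7000 = -2.1284

-2.13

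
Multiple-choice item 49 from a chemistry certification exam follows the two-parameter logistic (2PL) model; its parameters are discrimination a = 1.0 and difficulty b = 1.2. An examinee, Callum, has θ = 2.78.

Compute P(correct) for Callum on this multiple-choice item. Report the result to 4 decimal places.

0.8292

P(θ) = 1 / (1 + exp(−a(θ − b)))
Exponent: 1.0 × (2.78 − 1.2) = 1.5800
1/(1 + e^{-1.5800}) = 0.8292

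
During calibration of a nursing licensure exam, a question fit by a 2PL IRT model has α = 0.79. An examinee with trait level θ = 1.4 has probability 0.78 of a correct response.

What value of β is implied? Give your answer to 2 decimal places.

-0.20

P(θ) = 1 / (1 + exp(−α(θ − β)))
logit(0.78) = ln(0.78/0.22) = 1.2657
β = θ − logit/(α) = 1.4 − 1.2657/0.7900 = -0.2021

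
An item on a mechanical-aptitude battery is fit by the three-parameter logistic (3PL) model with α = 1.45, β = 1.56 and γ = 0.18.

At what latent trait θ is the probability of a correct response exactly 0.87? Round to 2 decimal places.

P(θ) = γ + (1 − γ) · 1 / (1 + exp(−α(θ − β)))
Remove guessing floor: (0.87 − 0.18)/(1 − 0.18) = 0.8415
logit = ln(0.8415/0.1585) = 1.6692
θ = β + logit/(α) = 1.56 + 1.6692/1.4500 = 2.7111

2.71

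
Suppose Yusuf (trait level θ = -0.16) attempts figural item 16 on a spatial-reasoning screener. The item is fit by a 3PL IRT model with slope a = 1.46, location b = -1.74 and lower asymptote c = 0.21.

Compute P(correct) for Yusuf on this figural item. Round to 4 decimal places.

P(θ) = c + (1 − c) · 1 / (1 + exp(−a(θ − b)))
Exponent: 1.46 × (-0.16 − (-1.74)) = 2.3068
1/(1 + e^{-2.3068}) = 0.9094
P = 0.21 + 0.79 × 0.9094 = 0.9285

0.9285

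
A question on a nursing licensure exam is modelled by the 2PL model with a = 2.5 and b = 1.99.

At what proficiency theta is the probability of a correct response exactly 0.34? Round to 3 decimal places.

1.725

P(theta) = 1 / (1 + exp(−a(theta − b)))
logit = ln(0.3400/0.6600) = -0.6633
theta = b + logit/(a) = 1.99 + (-0.6633)/2.5000 = 1.7247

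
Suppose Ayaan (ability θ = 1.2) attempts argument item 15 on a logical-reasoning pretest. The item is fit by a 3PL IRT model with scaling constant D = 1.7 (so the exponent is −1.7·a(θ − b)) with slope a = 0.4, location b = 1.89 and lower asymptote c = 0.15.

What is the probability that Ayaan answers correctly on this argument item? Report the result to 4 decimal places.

P(θ) = c + (1 − c) · 1 / (1 + exp(−D·a(θ − b)))
Exponent: 1.7 × 0.4 × (1.2 − 1.89) = -0.4692
1/(1 + e^{0.4692}) = 0.3848
P = 0.15 + 0.85 × 0.3848 = 0.4771

0.4771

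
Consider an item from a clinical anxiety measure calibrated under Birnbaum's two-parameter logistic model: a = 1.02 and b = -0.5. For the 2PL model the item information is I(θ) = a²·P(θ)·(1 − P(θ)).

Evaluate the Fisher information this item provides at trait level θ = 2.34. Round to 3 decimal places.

P = 1/(1+e^{-2.8968}) = 0.9477
P(1−P) = 0.9477 × 0.0523 = 0.0496
I = a² × P(1−P) = 1.02² × 0.0496 = 0.05158

0.052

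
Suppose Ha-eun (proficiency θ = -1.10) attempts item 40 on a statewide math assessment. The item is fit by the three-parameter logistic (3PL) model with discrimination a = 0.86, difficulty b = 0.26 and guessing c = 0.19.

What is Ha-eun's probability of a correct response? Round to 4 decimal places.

P(θ) = c + (1 − c) · 1 / (1 + exp(−a(θ − b)))
Exponent: 0.86 × (-1.10 − 0.26) = -1.1696
1/(1 + e^{1.1696}) = 0.2369
P = 0.19 + 0.81 × 0.2369 = 0.3819

0.3819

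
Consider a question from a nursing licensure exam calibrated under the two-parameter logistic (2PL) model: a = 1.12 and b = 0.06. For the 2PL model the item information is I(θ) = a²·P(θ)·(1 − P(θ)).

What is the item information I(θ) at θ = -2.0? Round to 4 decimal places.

0.1033

P = 1/(1+e^{2.3072}) = 0.0905
P(1−P) = 0.0905 × 0.9095 = 0.0823
I = a² × P(1−P) = 1.12² × 0.0823 = 0.10328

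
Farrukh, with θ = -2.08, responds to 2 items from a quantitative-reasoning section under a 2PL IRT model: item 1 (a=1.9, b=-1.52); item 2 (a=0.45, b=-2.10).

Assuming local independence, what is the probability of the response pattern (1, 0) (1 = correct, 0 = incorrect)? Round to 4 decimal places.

P(θ) = 1 / (1 + exp(−a(θ − b)))
P_1 = 1/(1+e^{1.0640}) = 0.2565
P_2 = 1/(1+e^{-0.0090}) = 0.5022
L = P_1 × (1−P_2) = 0.2565 × 0.4978 = 0.12770

0.1277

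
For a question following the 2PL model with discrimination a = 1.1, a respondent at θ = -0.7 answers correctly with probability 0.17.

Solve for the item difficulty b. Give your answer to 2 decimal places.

P(θ) = 1 / (1 + exp(−a(θ − b)))
logit(0.17) = ln(0.17/0.83) = -1.5856
b = θ − logit/(a) = -0.7 − (-1.5856)/1.1000 = 0.7415

0.74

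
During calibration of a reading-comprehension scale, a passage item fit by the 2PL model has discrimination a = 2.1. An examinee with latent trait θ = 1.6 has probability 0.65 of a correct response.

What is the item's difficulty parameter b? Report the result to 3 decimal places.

P(θ) = 1 / (1 + exp(−a(θ − b)))
logit(0.65) = ln(0.65/0.35) = 0.6190
b = θ − logit/(a) = 1.6 − 0.6190/2.1000 = 1.3052

1.305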